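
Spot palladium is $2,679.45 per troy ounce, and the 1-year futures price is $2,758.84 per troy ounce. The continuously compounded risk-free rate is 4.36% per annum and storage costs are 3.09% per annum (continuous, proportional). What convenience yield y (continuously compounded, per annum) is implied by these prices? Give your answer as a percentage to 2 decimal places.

F = S·e^((r+u−y)T) ⇒ (r+u−y) = ln(F/S)/T
ln(2758.84/2679.45) = 0.029199; /T ⇒ 0.029199
y = r + u − ln(F/S)/T = 0.0436 + 0.0309 − 0.029199 = 0.045301
y = 4.53%

4.53%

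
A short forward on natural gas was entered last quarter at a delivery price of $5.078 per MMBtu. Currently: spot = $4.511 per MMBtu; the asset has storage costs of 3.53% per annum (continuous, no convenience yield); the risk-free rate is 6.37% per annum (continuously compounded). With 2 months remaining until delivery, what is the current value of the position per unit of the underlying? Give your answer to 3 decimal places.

Current fair forward for the remaining 2 months: F = S·e^((r + u)·T), (r + u) = 0.0637 + 0.0353 = 0.0990
F = 4.511 · e^(0.0990 × 2/12) = 4.511 × 1.016637 = 4.5860
Value of long forward = (F − K)·e^(−rT) = (4.5860 − 5.078) · e^(−0.0637·2/12)
= -0.4920 × 0.989439 = -0.487
Short position value = −(long value) = $0.487

$0.487 per MMBtu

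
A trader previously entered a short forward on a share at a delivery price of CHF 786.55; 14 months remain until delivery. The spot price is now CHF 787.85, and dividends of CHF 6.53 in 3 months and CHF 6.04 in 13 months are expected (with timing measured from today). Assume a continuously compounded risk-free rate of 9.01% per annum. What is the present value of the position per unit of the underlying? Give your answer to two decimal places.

-CHF 67.92

PV(remaining dividends) I = 6.53·e^(−0.0901·3/12) + 6.04·e^(−0.0901·13/12) = 11.8629
Current forward F = (S − I)·e^(rT) = (787.85 − 11.8629)·e^(0.0901·14/12) = 775.9871 × 1.110840 = 861.9975
Value (long) = (F − K)·e^(−rT) = (861.9975 − 786.55) × 0.900219 = 67.9193
Short position value = −(long value) = -CHF 67.92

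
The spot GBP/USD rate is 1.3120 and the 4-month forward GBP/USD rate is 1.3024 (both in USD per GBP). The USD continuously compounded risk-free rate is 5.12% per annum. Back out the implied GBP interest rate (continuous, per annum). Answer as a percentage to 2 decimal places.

F = S·e^((r_USD − r_GBP)T) ⇒ r_GBP = r_USD − ln(F/S)/T
ln(1.3024/1.3120) = -0.007344; /(4/12) = -0.022032
r_GBP = 0.0512 + 0.022032 = 0.073232
r_GBP = 7.32%

7.32%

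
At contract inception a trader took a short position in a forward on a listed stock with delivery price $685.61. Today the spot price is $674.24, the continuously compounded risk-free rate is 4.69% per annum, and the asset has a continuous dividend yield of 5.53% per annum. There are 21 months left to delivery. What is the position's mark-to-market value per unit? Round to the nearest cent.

$19.54

Current fair forward for the remaining 21 months: F = S·e^((r − q)·T), (r − q) = 0.0469 − 0.0553 = -0.0084
F = 674.24 · e^(-0.0084 × 21/12) = 674.24 × 0.985408 = 664.4015
Value of long forward = (F − K)·e^(−rT) = (664.4015 − 685.61) · e^(−0.0469·21/12)
= -21.2085 × 0.921203 = -19.54
Short position value = −(long value) = $19.54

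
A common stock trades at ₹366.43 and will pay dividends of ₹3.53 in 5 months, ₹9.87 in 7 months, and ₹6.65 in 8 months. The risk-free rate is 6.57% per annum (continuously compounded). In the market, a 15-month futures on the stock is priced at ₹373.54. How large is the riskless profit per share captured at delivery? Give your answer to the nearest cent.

PV(dividends) I = 3.53·e^(−0.0657·5/12) + 9.87·e^(−0.0657·7/12) + 6.65·e^(−0.0657·8/12) = 19.2986
Fair futures F* = (S − I)·e^(rT) = (366.43 − 19.2986)·e^0.082125 = 347.1314 × 1.085592 = 376.8431
Market ₹373.54 < fair 376.8431: forward underpriced → reverse cash-and-carry (short the stock, invest proceeds at r, pay the dividends, go long the forward).
Profit at T = |F_mkt − F*| = |373.54 − 376.8431| = ₹3.30 per share

₹3.30 per share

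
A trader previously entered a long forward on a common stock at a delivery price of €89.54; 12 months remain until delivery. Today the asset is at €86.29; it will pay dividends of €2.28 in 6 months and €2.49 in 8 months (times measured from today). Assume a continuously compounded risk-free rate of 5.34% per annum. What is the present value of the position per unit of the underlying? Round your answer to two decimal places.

-€3.22

PV(remaining dividends) I = 2.28·e^(−0.0534·6/12) + 2.49·e^(−0.0534·8/12) = 4.6228
Current forward F = (S − I)·e^(rT) = (86.29 − 4.6228)·e^(0.0534·12/12) = 81.6672 × 1.054852 = 86.1468
Value (long) = (F − K)·e^(−rT) = (86.1468 − 89.54) × 0.948001 = -3.2168
Value = -€3.22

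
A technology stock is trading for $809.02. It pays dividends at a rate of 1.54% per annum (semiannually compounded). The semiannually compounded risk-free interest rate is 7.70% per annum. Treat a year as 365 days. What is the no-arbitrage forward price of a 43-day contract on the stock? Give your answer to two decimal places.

$814.78

F = S · (1+r/2)^(2T) / (1+q/2)^(2T)
= 809.02 × 1.008941 / 1.001809 = 809.02 × 1.007119
F = $814.78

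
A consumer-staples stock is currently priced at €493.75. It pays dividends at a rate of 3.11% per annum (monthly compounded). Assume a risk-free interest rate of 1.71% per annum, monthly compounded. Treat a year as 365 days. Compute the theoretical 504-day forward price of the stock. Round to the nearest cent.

F = S · (1+r/12)^(12T) / (1+q/12)^(12T)
= 493.75 × 1.023876 / 1.043821 = 493.75 × 0.980892
F = €484.32

€484.32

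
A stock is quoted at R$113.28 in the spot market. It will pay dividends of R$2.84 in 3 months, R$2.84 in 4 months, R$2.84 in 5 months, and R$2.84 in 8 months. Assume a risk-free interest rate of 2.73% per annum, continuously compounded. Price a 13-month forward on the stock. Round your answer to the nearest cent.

PV(dividends) I = 2.84·e^(−0.0273·3/12) + 2.84·e^(−0.0273·4/12) + 2.84·e^(−0.0273·5/12) + 2.84·e^(−0.0273·8/12)
I = 2.8207 + 2.8143 + 2.8079 + 2.7888 = 11.2317
F = (S − I)·e^(rT) = (113.28 − 11.2317) · e^(0.0273·13/12)
= 102.0483 · e^0.029575 = 102.0483 × 1.030017 = R$105.11

R$105.11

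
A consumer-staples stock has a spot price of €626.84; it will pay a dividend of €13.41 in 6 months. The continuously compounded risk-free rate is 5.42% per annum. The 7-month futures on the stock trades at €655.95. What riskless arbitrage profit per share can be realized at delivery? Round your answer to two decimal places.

PV(dividends) I = 13.41·e^(−0.0542·6/12) = 13.0515
Fair futures F* = (S − I)·e^(rT) = (626.84 − 13.0515)·e^0.031617 = 613.7885 × 1.032122 = 633.5046
Market €655.95 > fair 633.5046: forward overpriced → cash-and-carry (borrow at r, buy the stock and collect the dividends, short the forward).
Profit at T = |F_mkt − F*| = |655.95 − 633.5046| = €22.45 per share

€22.45 per share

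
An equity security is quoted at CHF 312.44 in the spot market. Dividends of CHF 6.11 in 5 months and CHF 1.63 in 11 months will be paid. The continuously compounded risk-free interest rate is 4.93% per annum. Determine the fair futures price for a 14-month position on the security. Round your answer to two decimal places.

PV(dividends) I = 6.11·e^(−0.0493·5/12) + 1.63·e^(−0.0493·11/12)
I = 5.9858 + 1.5580 = 7.5438
F = (S − I)·e^(rT) = (312.44 − 7.5438) · e^(0.0493·14/12)
= 304.8962 · e^0.057517 = 304.8962 × 1.059203 = CHF 322.95

CHF 322.95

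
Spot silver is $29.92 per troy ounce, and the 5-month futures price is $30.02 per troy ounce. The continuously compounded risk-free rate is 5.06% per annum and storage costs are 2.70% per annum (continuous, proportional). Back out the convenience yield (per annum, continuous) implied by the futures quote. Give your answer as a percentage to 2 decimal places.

F = S·e^((r+u−y)T) ⇒ (r+u−y) = ln(F/S)/T
ln(30.02/29.92) = 0.003337; /T ⇒ 0.008009
y = r + u − ln(F/S)/T = 0.0506 + 0.0270 − 0.008009 = 0.069591
y = 6.96%

6.96%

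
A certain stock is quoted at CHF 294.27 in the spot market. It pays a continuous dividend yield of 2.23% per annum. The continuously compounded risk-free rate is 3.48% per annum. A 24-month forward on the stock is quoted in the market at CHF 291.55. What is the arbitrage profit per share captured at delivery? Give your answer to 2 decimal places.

CHF 10.17 per share

Fair forward: F* = S·e^(carry·T), with carry = (r − q) = 0.0348 − 0.0223 = 0.0125
F* = 294.27 · e^(0.0125 × 24/12) = 294.27 · e^0.025000 = 294.27 × 1.025315 = CHF 301.7194
Market CHF 291.55 < fair CHF 301.7194: forward underpriced → reverse cash-and-carry (short spot, go long the forward).
At maturity, profit = |F_mkt − F*| = |291.55 − 301.7194| = CHF 10.17 per share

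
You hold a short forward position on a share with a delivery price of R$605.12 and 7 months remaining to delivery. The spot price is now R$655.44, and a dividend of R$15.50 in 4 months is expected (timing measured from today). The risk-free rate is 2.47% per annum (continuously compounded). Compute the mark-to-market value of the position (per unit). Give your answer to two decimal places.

-R$43.60

PV(remaining dividends) I = 15.50·e^(−0.0247·4/12) = 15.3729
Current forward F = (S − I)·e^(rT) = (655.44 − 15.3729)·e^(0.0247·7/12) = 640.0671 × 1.014513 = 649.3564
Value (long) = (F − K)·e^(−rT) = (649.3564 − 605.12) × 0.985695 = 43.6036
Short position value = −(long value) = -R$43.60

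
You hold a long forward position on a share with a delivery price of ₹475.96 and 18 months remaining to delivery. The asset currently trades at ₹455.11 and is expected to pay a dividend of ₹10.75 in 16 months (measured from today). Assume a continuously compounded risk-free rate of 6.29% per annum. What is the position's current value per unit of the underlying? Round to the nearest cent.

PV(remaining dividends) I = 10.75·e^(−0.0629·16/12) = 9.8852
Current forward F = (S − I)·e^(rT) = (455.11 − 9.8852)·e^(0.0629·18/12) = 445.2248 × 1.098944 = 489.2771
Value (long) = (F − K)·e^(−rT) = (489.2771 − 475.96) × 0.909964 = 12.1181
Value = ₹12.12

₹12.12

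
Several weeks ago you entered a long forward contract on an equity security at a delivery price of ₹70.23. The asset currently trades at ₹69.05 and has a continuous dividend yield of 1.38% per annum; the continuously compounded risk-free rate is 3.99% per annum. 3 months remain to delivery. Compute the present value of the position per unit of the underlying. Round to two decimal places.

Current fair forward for the remaining 3 months: F = S·e^((r − q)·T), (r − q) = 0.0399 − 0.0138 = 0.0261
F = 69.05 · e^(0.0261 × 3/12) = 69.05 × 1.006546 = 69.5020
Value of long forward = (F − K)·e^(−rT) = (69.5020 − 70.23) · e^(−0.0399·3/12)
= -0.7280 × 0.990075 = -0.72

-₹0.72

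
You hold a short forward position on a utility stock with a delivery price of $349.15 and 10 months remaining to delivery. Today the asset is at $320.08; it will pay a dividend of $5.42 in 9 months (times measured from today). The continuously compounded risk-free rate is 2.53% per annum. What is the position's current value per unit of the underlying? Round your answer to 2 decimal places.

$27.10

PV(remaining dividends) I = 5.42·e^(−0.0253·9/12) = 5.3181
Current forward F = (S − I)·e^(rT) = (320.08 − 5.3181)·e^(0.0253·10/12) = 314.7619 × 1.021307 = 321.4685
Value (long) = (F − K)·e^(−rT) = (321.4685 − 349.15) × 0.979137 = -27.1040
Short position value = −(long value) = $27.10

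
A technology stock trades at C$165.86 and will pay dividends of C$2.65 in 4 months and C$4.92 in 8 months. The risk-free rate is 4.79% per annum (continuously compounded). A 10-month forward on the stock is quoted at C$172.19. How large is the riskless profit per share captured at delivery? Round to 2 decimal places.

PV(dividends) I = 2.65·e^(−0.0479·4/12) + 4.92·e^(−0.0479·8/12) = 7.3734
Fair forward F* = (S − I)·e^(rT) = (165.86 − 7.3734)·e^0.039917 = 158.4866 × 1.040724 = 164.9408
Market C$172.19 > fair 164.9408: forward overpriced → cash-and-carry (borrow at r, buy the stock and collect the dividends, short the forward).
Profit at T = |F_mkt − F*| = |172.19 − 164.9408| = C$7.25 per share

C$7.25 per share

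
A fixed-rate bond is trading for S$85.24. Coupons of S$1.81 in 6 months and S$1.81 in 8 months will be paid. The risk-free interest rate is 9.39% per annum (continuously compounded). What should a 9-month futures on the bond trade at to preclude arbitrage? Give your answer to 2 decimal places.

PV(coupons) I = 1.81·e^(−0.0939·6/12) + 1.81·e^(−0.0939·8/12)
I = 1.7270 + 1.7002 = 3.4272
F = (S − I)·e^(rT) = (85.24 − 3.4272) · e^(0.0939·9/12)
= 81.8128 · e^0.070425 = 81.8128 × 1.072964 = S$87.78

S$87.78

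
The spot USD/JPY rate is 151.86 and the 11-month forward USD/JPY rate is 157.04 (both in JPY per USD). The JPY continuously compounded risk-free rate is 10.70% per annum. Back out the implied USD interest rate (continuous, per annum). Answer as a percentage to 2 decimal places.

7.04%

F = S·e^((r_JPY − r_USD)T) ⇒ r_USD = r_JPY − ln(F/S)/T
ln(157.04/151.86) = 0.033542; /(11/12) = 0.036591
r_USD = 0.1070 − 0.036591 = 0.070409
r_USD = 7.04%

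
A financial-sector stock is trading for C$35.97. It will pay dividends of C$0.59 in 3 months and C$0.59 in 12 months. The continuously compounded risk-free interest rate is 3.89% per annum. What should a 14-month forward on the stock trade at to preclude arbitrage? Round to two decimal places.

PV(dividends) I = 0.59·e^(−0.0389·3/12) + 0.59·e^(−0.0389·12/12)
I = 0.5843 + 0.5675 = 1.1518
F = (S − I)·e^(rT) = (35.97 − 1.1518) · e^(0.0389·14/12)
= 34.8182 · e^0.045383 = 34.8182 × 1.046429 = C$36.43

C$36.43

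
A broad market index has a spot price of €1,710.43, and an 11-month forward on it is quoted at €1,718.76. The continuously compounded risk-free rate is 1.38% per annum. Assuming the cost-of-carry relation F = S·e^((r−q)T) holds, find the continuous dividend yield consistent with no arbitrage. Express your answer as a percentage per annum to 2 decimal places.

From F = S·e^((r−q)T): (r − q) = ln(F/S)/T
ln(1718.76/1710.43) = ln(1.004870) = 0.004858
(r − q) = 0.004858 / (11/12) = 0.005300
q = r − ln(F/S)/T = 0.0138 − 0.005300 = 0.008500
q = 0.85%

0.85%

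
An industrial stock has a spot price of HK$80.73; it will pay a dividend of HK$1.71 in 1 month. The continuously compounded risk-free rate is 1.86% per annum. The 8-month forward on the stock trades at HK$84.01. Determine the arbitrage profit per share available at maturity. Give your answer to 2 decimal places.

PV(dividends) I = 1.71·e^(−0.0186·1/12) = 1.7074
Fair forward F* = (S − I)·e^(rT) = (80.73 − 1.7074)·e^0.012400 = 79.0226 × 1.012477 = 80.0086
Market HK$84.01 > fair 80.0086: forward overpriced → cash-and-carry (borrow at r, buy the stock and collect the dividends, short the forward).
Profit at T = |F_mkt − F*| = |84.01 − 80.0086| = HK$4.00 per share

HK$4.00 per share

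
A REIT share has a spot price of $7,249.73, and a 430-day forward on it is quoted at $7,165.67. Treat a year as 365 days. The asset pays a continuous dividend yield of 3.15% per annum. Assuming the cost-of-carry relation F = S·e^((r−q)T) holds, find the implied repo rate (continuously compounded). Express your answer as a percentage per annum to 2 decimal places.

2.16%

From F = S·e^((r−q)T): (r − q) = ln(F/S)/T
ln(7165.67/7249.73) = ln(0.988405) = -0.011663
(r − q) = -0.011663 / (430/365) = -0.009900
r = ln(F/S)/T + q = -0.009900 + 0.0315 = 0.021600
r = 2.16%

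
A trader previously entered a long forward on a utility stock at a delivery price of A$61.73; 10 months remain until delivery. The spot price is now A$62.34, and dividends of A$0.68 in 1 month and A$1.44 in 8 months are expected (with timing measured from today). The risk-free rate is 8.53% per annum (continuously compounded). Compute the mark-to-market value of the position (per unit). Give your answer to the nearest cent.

A$2.81

PV(remaining dividends) I = 0.68·e^(−0.0853·1/12) + 1.44·e^(−0.0853·8/12) = 2.0356
Current forward F = (S − I)·e^(rT) = (62.34 − 2.0356)·e^(0.0853·10/12) = 60.3044 × 1.073671 = 64.7471
Value (long) = (F − K)·e^(−rT) = (64.7471 − 61.73) × 0.931384 = 2.8101
Value = A$2.81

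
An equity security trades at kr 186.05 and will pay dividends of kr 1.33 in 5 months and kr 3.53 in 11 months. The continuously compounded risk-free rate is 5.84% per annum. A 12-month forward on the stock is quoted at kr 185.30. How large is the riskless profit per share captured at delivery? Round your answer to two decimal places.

PV(dividends) I = 1.33·e^(−0.0584·5/12) + 3.53·e^(−0.0584·11/12) = 4.6440
Fair forward F* = (S − I)·e^(rT) = (186.05 − 4.6440)·e^0.058400 = 181.4060 × 1.060139 = 192.3156
Market kr 185.30 < fair 192.3156: forward underpriced → reverse cash-and-carry (short the stock, invest proceeds at r, pay the dividends, go long the forward).
Profit at T = |F_mkt − F*| = |185.30 − 192.3156| = kr 7.02 per share

kr 7.02 per share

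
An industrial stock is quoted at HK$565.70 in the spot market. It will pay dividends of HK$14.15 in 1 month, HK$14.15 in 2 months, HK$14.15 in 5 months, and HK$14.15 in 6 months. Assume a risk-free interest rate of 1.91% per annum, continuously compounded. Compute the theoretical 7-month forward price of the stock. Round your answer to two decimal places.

PV(dividends) I = 14.15·e^(−0.0191·1/12) + 14.15·e^(−0.0191·2/12) + 14.15·e^(−0.0191·5/12) + 14.15·e^(−0.0191·6/12)
I = 14.1275 + 14.1050 + 14.0378 + 14.0155 = 56.2858
F = (S − I)·e^(rT) = (565.70 − 56.2858) · e^(0.0191·7/12)
= 509.4142 · e^0.011142 = 509.4142 × 1.011204 = HK$515.12

HK$515.12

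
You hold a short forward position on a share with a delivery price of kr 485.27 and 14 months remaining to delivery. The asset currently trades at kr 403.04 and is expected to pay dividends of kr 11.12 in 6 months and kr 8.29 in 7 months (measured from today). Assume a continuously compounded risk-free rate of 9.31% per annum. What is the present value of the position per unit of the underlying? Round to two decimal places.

kr 50.75

PV(remaining dividends) I = 11.12·e^(−0.0931·6/12) + 8.29·e^(−0.0931·7/12) = 18.4660
Current forward F = (S − I)·e^(rT) = (403.04 − 18.4660)·e^(0.0931·14/12) = 384.5740 × 1.114735 = 428.6981
Value (long) = (F − K)·e^(−rT) = (428.6981 − 485.27) × 0.897074 = -50.7492
Short position value = −(long value) = kr 50.75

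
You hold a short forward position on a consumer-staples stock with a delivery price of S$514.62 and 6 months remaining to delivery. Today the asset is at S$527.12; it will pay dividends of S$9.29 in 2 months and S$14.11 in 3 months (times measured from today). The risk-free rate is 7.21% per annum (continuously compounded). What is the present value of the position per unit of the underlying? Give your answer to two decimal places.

-S$7.68

PV(remaining dividends) I = 9.29·e^(−0.0721·2/12) + 14.11·e^(−0.0721·3/12) = 23.0370
Current forward F = (S − I)·e^(rT) = (527.12 − 23.0370)·e^(0.0721·6/12) = 504.0830 × 1.036708 = 522.5869
Value (long) = (F − K)·e^(−rT) = (522.5869 − 514.62) × 0.964592 = 7.6848
Short position value = −(long value) = -S$7.68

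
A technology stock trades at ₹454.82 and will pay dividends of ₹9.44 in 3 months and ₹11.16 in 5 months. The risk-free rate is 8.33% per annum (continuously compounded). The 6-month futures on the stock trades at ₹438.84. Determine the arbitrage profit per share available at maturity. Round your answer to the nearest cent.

PV(dividends) I = 9.44·e^(−0.0833·3/12) + 11.16·e^(−0.0833·5/12) = 20.0247
Fair futures F* = (S − I)·e^(rT) = (454.82 − 20.0247)·e^0.041650 = 434.7953 × 1.042530 = 453.2871
Market ₹438.84 < fair 453.2871: forward underpriced → reverse cash-and-carry (short the stock, invest proceeds at r, pay the dividends, go long the forward).
Profit at T = |F_mkt − F*| = |438.84 − 453.2871| = ₹14.45 per share

₹14.45 per share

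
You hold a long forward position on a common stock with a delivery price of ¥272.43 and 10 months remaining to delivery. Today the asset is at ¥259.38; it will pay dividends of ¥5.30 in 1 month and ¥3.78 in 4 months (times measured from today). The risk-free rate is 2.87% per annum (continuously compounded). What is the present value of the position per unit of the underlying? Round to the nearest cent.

-¥15.64

PV(remaining dividends) I = 5.30·e^(−0.0287·1/12) + 3.78·e^(−0.0287·4/12) = 9.0313
Current forward F = (S − I)·e^(rT) = (259.38 − 9.0313)·e^(0.0287·10/12) = 250.3487 × 1.024205 = 256.4084
Value (long) = (F − K)·e^(−rT) = (256.4084 − 272.43) × 0.976367 = -15.6430
Value = -¥15.64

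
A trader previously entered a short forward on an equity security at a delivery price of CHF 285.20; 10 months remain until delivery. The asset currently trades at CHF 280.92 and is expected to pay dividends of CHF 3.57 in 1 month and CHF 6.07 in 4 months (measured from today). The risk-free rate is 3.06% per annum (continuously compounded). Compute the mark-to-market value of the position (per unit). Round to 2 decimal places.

CHF 6.67

PV(remaining dividends) I = 3.57·e^(−0.0306·1/12) + 6.07·e^(−0.0306·4/12) = 9.5693
Current forward F = (S − I)·e^(rT) = (280.92 − 9.5693)·e^(0.0306·10/12) = 271.3507 × 1.025828 = 278.3591
Value (long) = (F − K)·e^(−rT) = (278.3591 − 285.20) × 0.974822 = -6.6687
Short position value = −(long value) = CHF 6.67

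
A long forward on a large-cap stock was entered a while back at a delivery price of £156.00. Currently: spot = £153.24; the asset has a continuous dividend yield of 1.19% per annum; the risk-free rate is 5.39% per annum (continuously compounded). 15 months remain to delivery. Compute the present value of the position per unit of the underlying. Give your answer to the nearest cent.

Current fair forward for the remaining 15 months: F = S·e^((r − q)·T), (r − q) = 0.0539 − 0.0119 = 0.0420
F = 153.24 · e^(0.0420 × 15/12) = 153.24 × 1.053903 = 161.5001
Value of long forward = (F − K)·e^(−rT) = (161.5001 − 156.00) · e^(−0.0539·15/12)
= 5.5001 × 0.934845 = 5.14

£5.14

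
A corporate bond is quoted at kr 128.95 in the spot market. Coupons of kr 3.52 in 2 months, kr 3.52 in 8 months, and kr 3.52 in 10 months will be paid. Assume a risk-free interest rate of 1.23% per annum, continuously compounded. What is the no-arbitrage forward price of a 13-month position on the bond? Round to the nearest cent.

PV(coupons) I = 3.52·e^(−0.0123·2/12) + 3.52·e^(−0.0123·8/12) + 3.52·e^(−0.0123·10/12)
I = 3.5128 + 3.4913 + 3.4841 = 10.4882
F = (S − I)·e^(rT) = (128.95 − 10.4882) · e^(0.0123·13/12)
= 118.4618 · e^0.013325 = 118.4618 × 1.013414 = kr 120.05

kr 120.05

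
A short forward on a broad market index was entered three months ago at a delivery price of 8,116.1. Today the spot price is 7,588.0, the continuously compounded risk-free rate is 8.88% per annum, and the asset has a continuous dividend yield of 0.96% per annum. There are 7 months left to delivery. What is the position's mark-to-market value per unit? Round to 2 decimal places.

160.76

Current fair forward for the remaining 7 months: F = S·e^((r − q)·T), (r − q) = 0.0888 − 0.0096 = 0.0792
F = 7588.0 · e^(0.0792 × 7/12) = 7588.0 × 1.04728385 = 7946.7899
Value of long forward = (F − K)·e^(−rT) = (7946.7899 − 8116.1) · e^(−0.0888·7/12)
= -169.3101 × 0.94951875 = -160.76
Short position value = −(long value) = 160.76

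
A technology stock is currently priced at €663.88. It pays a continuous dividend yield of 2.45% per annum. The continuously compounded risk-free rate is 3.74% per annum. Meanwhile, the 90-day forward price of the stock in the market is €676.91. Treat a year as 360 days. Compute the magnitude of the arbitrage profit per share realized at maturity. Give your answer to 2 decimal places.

Fair forward: F* = S·e^(carry·T), with carry = (r − q) = 0.0374 − 0.0245 = 0.0129
F* = 663.88 · e^(0.0129 × 90/360) = 663.88 · e^0.003225 = 663.88 × 1.003230 = €666.0243
Market €676.91 > fair €666.0243: forward overpriced → cash-and-carry (buy spot, short the forward).
At maturity, profit = |F_mkt − F*| = |676.91 − 666.0243| = €10.89 per share

€10.89 per share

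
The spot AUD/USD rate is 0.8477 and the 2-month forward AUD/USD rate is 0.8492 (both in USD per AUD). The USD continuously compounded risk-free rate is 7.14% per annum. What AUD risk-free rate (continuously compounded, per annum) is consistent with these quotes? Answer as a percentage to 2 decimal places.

F = S·e^((r_USD − r_AUD)T) ⇒ r_AUD = r_USD − ln(F/S)/T
ln(0.8492/0.8477) = 0.001768; /(2/12) = 0.010608
r_AUD = 0.0714 − 0.010608 = 0.060792
r_AUD = 6.08%

6.08%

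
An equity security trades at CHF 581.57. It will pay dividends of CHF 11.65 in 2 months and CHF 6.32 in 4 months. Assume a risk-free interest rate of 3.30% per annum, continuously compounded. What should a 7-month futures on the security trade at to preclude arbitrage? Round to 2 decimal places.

PV(dividends) I = 11.65·e^(−0.0330·2/12) + 6.32·e^(−0.0330·4/12)
I = 11.5861 + 6.2509 = 17.8370
F = (S − I)·e^(rT) = (581.57 − 17.8370) · e^(0.0330·7/12)
= 563.7330 · e^0.019250 = 563.7330 × 1.019436 = CHF 574.69

CHF 574.69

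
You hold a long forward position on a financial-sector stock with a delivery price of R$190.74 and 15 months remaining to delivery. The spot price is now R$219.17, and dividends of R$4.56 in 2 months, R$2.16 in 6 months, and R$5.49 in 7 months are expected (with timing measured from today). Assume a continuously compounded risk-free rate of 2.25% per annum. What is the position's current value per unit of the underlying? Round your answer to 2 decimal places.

R$21.62

PV(remaining dividends) I = 4.56·e^(−0.0225·2/12) + 2.16·e^(−0.0225·6/12) + 5.49·e^(−0.0225·7/12) = 12.0972
Current forward F = (S − I)·e^(rT) = (219.17 − 12.0972)·e^(0.0225·15/12) = 207.0728 × 1.028524 = 212.9793
Value (long) = (F − K)·e^(−rT) = (212.9793 − 190.74) × 0.972267 = 21.6225
Value = R$21.62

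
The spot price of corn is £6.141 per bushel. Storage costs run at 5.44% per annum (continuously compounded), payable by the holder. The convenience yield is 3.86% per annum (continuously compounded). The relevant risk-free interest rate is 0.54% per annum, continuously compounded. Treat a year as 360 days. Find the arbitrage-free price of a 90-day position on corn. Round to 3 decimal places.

£6.174 per bushel

Net carry = r + u − y = 0.0054 + 0.0544 − 0.0386 = 0.0212
F = S·e^((r+u−y)T) = 6.141 · e^(0.0212 × 90/360) = 6.141 · e^0.005300
= 6.141 × 1.005314 = £6.174 per bushel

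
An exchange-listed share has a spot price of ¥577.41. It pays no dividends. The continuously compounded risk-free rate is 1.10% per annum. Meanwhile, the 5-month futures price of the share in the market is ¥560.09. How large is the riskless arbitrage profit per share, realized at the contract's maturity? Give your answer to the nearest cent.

Fair futures: F* = S·e^(carry·T), with carry = r = 0.0110
F* = 577.41 · e^(0.0110 × 5/12) = 577.41 · e^0.004583 = 577.41 × 1.004594 = ¥580.0626
Market ¥560.09 < fair ¥580.0626: forward underpriced → reverse cash-and-carry (short spot, go long the forward).
At maturity, profit = |F_mkt − F*| = |560.09 − 580.0626| = ¥19.97 per share

¥19.97 per share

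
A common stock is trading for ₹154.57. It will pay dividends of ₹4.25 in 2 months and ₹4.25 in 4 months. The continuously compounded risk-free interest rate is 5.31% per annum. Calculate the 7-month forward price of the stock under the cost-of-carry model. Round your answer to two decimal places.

₹150.78

PV(dividends) I = 4.25·e^(−0.0531·2/12) + 4.25·e^(−0.0531·4/12)
I = 4.2126 + 4.1754 = 8.3880
F = (S − I)·e^(rT) = (154.57 − 8.3880) · e^(0.0531·7/12)
= 146.1820 · e^0.030975 = 146.1820 × 1.031460 = ₹150.78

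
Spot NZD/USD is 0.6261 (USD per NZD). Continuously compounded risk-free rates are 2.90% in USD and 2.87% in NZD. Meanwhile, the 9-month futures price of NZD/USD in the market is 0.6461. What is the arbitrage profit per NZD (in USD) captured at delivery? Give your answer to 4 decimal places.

0.0199 per NZD (in USD)

Fair futures: F* = S·e^(carry·T), with carry = (r_USD − r_NZD) = 0.0290 − 0.0287 = 0.0003
F* = 0.6261 · e^(0.0003 × 9/12) = 0.6261 · e^0.000225 = 0.6261 × 1.000225 = 0.6262
Market 0.6461 > fair 0.6262: forward overpriced → cash-and-carry (buy spot, short the forward).
At maturity, profit = |F_mkt − F*| = |0.6461 − 0.6262| = 0.0199 per NZD (in USD)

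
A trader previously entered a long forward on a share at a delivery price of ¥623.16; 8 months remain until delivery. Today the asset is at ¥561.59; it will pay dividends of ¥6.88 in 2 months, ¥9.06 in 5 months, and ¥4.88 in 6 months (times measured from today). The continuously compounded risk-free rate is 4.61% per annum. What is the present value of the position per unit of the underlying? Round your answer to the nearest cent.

PV(remaining dividends) I = 6.88·e^(−0.0461·2/12) + 9.06·e^(−0.0461·5/12) + 4.88·e^(−0.0461·6/12) = 20.4838
Current forward F = (S − I)·e^(rT) = (561.59 − 20.4838)·e^(0.0461·8/12) = 541.1062 × 1.031210 = 557.9941
Value (long) = (F − K)·e^(−rT) = (557.9941 − 623.16) × 0.969734 = -63.1936
Value = -¥63.19

-¥63.19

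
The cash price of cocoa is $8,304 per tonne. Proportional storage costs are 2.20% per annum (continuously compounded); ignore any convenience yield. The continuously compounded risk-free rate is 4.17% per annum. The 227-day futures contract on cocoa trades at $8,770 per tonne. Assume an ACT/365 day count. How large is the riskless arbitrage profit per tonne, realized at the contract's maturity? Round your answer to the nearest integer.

$130 per tonne

Fair futures: F* = S·e^(carry·T), with carry = (r + u) = 0.0417 + 0.0220 = 0.0637
F* = 8304 · e^(0.0637 × 227/365) = 8304 · e^0.039616 = 8304 × 1.040411 = $8639.5729
Market $8770 > fair $8639.5729: forward overpriced → cash-and-carry (buy spot, short the forward).
At maturity, profit = |F_mkt − F*| = |8770 − 8639.5729| = $130 per tonne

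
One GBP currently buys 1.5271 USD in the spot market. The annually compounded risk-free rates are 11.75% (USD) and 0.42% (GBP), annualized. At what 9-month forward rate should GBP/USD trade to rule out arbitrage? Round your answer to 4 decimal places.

1.6546

By covered interest parity, F = S · (1+r_USD)^T / (1+r_GBP)^T
= 1.5271 × 1.086890 / 1.003148 = 1.5271 × 1.083479
F = 1.6546 USD per GBP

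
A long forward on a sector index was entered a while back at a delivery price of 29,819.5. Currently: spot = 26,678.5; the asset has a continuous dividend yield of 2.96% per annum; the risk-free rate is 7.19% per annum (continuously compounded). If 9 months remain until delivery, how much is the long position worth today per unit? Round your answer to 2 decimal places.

-2161.31

Current fair forward for the remaining 9 months: F = S·e^((r − q)·T), (r − q) = 0.0719 − 0.0296 = 0.0423
F = 26678.5 · e^(0.0423 × 9/12) = 26678.5 × 1.03223360 = 27538.4441
Value of long forward = (F − K)·e^(−rT) = (27538.4441 − 29819.5) · e^(−0.0719·9/12)
= -2281.0559 × 0.94750317 = -2161.31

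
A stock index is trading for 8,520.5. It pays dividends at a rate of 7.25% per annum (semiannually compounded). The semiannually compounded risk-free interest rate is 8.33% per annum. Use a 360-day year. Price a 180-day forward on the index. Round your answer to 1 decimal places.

8,564.9

F = S · (1+r/2)^(2T) / (1+q/2)^(2T)
= 8520.5 × 1.041650 / 1.036250 = 8520.5 × 1.005211
F = 8,564.9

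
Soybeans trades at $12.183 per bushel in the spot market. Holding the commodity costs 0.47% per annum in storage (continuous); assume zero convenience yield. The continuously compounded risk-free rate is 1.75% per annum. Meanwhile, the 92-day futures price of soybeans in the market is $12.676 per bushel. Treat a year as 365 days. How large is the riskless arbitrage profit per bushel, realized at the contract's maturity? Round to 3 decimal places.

Fair futures: F* = S·e^(carry·T), with carry = (r + u) = 0.0175 + 0.0047 = 0.0222
F* = 12.183 · e^(0.0222 × 92/365) = 12.183 · e^0.005596 = 12.183 × 1.005612 = $12.2514
Market $12.676 > fair $12.2514: forward overpriced → cash-and-carry (buy spot, short the forward).
At maturity, profit = |F_mkt − F*| = |12.676 − 12.2514| = $0.425 per bushel

$0.425 per bushel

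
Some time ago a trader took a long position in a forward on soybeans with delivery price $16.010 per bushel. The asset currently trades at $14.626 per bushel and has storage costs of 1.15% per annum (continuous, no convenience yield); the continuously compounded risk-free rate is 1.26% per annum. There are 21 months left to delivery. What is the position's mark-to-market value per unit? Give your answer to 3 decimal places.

Current fair forward for the remaining 21 months: F = S·e^((r + u)·T), (r + u) = 0.0126 + 0.0115 = 0.0241
F = 14.626 · e^(0.0241 × 21/12) = 14.626 × 1.043077 = 15.2560
Value of long forward = (F − K)·e^(−rT) = (15.2560 − 16.010) · e^(−0.0126·21/12)
= -0.7540 × 0.978191 = -0.738

-$0.738 per bushel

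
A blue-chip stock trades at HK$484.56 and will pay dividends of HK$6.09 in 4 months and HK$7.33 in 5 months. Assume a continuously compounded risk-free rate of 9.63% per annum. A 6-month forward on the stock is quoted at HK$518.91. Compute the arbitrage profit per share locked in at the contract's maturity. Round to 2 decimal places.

HK$24.03 per share

PV(dividends) I = 6.09·e^(−0.0963·4/12) + 7.33·e^(−0.0963·5/12) = 12.9393
Fair forward F* = (S − I)·e^(rT) = (484.56 − 12.9393)·e^0.048150 = 471.6207 × 1.049328 = 494.8848
Market HK$518.91 > fair 494.8848: forward overpriced → cash-and-carry (borrow at r, buy the stock and collect the dividends, short the forward).
Profit at T = |F_mkt − F*| = |518.91 − 494.8848| = HK$24.03 per share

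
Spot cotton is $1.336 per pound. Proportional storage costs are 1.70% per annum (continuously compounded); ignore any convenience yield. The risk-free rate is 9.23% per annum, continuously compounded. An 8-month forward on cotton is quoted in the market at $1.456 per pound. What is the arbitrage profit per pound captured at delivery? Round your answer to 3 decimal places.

Fair forward: F* = S·e^(carry·T), with carry = (r + u) = 0.0923 + 0.0170 = 0.1093
F* = 1.336 · e^(0.1093 × 8/12) = 1.336 · e^0.072867 = 1.336 × 1.075587 = $1.4370
Market $1.456 > fair $1.4370: forward overpriced → cash-and-carry (buy spot, short the forward).
At maturity, profit = |F_mkt − F*| = |1.456 − 1.4370| = $0.019 per pound

$0.019 per pound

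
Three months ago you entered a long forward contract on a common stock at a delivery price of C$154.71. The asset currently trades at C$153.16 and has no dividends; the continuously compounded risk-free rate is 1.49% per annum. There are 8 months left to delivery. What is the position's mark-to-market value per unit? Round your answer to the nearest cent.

Current fair forward for the remaining 8 months: F = S·e^(r·T), r = 0.0149
F = 153.16 · e^(0.0149 × 8/12) = 153.16 × 1.009983 = 154.6890
Value of long forward = (F − K)·e^(−rT) = (154.6890 − 154.71) · e^(−0.0149·8/12)
= -0.0210 × 0.990116 = -0.02

-C$0.02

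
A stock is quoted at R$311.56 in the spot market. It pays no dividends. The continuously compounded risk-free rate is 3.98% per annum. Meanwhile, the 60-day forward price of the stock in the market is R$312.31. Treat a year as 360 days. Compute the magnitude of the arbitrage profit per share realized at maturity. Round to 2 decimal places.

Fair forward: F* = S·e^(carry·T), with carry = r = 0.0398
F* = 311.56 · e^(0.0398 × 60/360) = 311.56 · e^0.006633 = 311.56 × 1.006655 = R$313.6334
Market R$312.31 < fair R$313.6334: forward underpriced → reverse cash-and-carry (short spot, go long the forward).
At maturity, profit = |F_mkt − F*| = |312.31 − 313.6334| = R$1.32 per share

R$1.32 per share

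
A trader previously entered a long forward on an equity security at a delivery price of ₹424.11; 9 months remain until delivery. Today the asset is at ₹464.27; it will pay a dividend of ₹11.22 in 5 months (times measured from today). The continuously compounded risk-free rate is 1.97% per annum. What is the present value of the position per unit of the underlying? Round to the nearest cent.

₹35.25

PV(remaining dividends) I = 11.22·e^(−0.0197·5/12) = 11.1283
Current forward F = (S − I)·e^(rT) = (464.27 − 11.1283)·e^(0.0197·9/12) = 453.1417 × 1.014885 = 459.8867
Value (long) = (F − K)·e^(−rT) = (459.8867 − 424.11) × 0.985334 = 35.2520
Value = ₹35.25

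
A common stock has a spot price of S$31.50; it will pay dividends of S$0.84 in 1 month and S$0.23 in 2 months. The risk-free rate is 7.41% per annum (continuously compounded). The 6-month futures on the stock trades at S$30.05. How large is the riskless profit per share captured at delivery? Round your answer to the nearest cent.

S$1.54 per share

PV(dividends) I = 0.84·e^(−0.0741·1/12) + 0.23·e^(−0.0741·2/12) = 1.0620
Fair futures F* = (S − I)·e^(rT) = (31.50 − 1.0620)·e^0.037050 = 30.4380 × 1.037745 = 31.5869
Market S$30.05 < fair 31.5869: forward underpriced → reverse cash-and-carry (short the stock, invest proceeds at r, pay the dividends, go long the forward).
Profit at T = |F_mkt − F*| = |30.05 − 31.5869| = S$1.54 per share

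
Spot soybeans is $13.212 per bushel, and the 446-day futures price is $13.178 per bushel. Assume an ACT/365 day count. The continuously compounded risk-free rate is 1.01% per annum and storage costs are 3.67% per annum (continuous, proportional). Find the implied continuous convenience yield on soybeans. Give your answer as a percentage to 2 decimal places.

4.89%

F = S·e^((r+u−y)T) ⇒ (r+u−y) = ln(F/S)/T
ln(13.178/13.212) = -0.002577; /T ⇒ -0.002109
y = r + u − ln(F/S)/T = 0.0101 + 0.0367 + 0.002109 = 0.048909
y = 4.89%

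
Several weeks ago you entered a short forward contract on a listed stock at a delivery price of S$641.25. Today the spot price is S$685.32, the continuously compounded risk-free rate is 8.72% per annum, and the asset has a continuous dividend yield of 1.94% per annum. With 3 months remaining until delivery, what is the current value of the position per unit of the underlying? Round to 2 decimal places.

-S$54.58

Current fair forward for the remaining 3 months: F = S·e^((r − q)·T), (r − q) = 0.0872 − 0.0194 = 0.0678
F = 685.32 · e^(0.0678 × 3/12) = 685.32 × 1.017094 = 697.0349
Value of long forward = (F − K)·e^(−rT) = (697.0349 − 641.25) · e^(−0.0872·3/12)
= 55.7849 × 0.978436 = 54.58
Short position value = −(long value) = -S$54.58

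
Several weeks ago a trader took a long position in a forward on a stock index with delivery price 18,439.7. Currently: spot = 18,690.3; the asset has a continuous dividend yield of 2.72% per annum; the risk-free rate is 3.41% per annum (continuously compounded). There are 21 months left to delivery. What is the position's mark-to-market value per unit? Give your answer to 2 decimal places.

Current fair forward for the remaining 21 months: F = S·e^((r − q)·T), (r − q) = 0.0341 − 0.0272 = 0.0069
F = 18690.3 · e^(0.0069 × 21/12) = 18690.3 × 1.01214820 = 18917.3535
Value of long forward = (F − K)·e^(−rT) = (18917.3535 − 18439.7) · e^(−0.0341·21/12)
= 477.6535 × 0.94207066 = 449.98

449.98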